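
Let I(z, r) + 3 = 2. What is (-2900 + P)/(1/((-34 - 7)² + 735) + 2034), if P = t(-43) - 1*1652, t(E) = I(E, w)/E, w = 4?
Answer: -94579152/42261647 ≈ -2.2379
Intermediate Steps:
I(z, r) = -1 (I(z, r) = -3 + 2 = -1)
t(E) = -1/E
P = -71035/43 (P = -1/(-43) - 1*1652 = -1*(-1/43) - 1652 = 1/43 - 1652 = -71035/43 ≈ -1652.0)
(-2900 + P)/(1/((-34 - 7)² + 735) + 2034) = (-2900 - 71035/43)/(1/((-34 - 7)² + 735) + 2034) = -195735/(43*(1/((-41)² + 735) + 2034)) = -195735/(43*(1/(1681 + 735) + 2034)) = -195735/(43*(1/2416 + 2034)) = -195735/(43*4914145/2416) = -195735/43*2416/4914145 = -94579152/42261647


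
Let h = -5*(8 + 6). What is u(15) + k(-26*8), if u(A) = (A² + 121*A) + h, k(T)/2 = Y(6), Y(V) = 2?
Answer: 1974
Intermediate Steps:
h = -70 (h = -5*14 = -70)
k(T) = 4 (k(T) = 2*2 = 4)
u(A) = -70 + A² + 121*A (u(A) = (A² + 121*A) - 70 = -70 + A² + 121*A)
u(15) + k(-26*8) = (-70 + 15² + 121*15) + 4 = (-70 + 225 + 1815) + 4 = 1970 + 4 = 1974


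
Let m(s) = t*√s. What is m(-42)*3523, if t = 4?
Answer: 14092*I*√42 ≈ 91327.0*I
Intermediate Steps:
m(s) = 4*√s
m(-42)*3523 = (4*√(-42))*3523 = (4*(I*√42))*3523 = (4*I*√42)*3523 = 14092*I*√42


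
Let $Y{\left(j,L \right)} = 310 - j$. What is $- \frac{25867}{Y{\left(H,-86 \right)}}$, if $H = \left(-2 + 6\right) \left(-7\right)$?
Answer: $- \frac{25867}{338} \approx -76.53$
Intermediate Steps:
$H = -28$ ($H = 4 \left(-7\right) = -28$)
$- \frac{25867}{Y{\left(H,-86 \right)}} = - \frac{25867}{310 - -28} = - \frac{25867}{310 + 28} = - \frac{25867}{338}$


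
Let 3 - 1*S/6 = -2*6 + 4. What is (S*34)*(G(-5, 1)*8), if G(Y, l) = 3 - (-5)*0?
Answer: 53856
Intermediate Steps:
G(Y, l) = 3 (G(Y, l) = 3 - 1*0 = 3 + 0 = 3)
S = 66 (S = 18 - 6*(-2*6 + 4) = 18 - 6*(-12 + 4) = 18 - 6*(-8) = 18 + 48 = 66)
(S*34)*(G(-5, 1)*8) = (66*34)*(3*8) = 2244*24 = 53856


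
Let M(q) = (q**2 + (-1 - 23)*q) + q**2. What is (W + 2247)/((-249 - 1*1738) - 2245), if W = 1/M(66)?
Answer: -16016617/30165696 ≈ -0.53095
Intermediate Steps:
M(q) = -24*q + 2*q**2 (M(q) = (q**2 - 24*q) + q**2 = -24*q + 2*q**2)
W = 1/7128 (W = 1/(2*66*(-12 + 66)) = 1/(2*66*54) = 1/7128 ≈ 0.00014029)
(W + 2247)/((-249 - 1*1738) - 2245) = (1/7128 + 2247)/((-249 - 1*1738) - 2245) = 16016617/(7128*((-249 - 1738) - 2245)) = 16016617/(7128*(-1987 - 2245)) = (16016617/7128)/(-4232) = (16016617/7128)*(-1/4232) = -16016617/30165696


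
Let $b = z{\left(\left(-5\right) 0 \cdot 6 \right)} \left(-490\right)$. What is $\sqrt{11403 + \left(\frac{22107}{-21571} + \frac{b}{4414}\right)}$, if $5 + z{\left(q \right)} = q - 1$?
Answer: $\frac{2 \sqrt{6460865379562861641}}{47607197} \approx 106.78$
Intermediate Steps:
$z{\left(q \right)} = -6 + q$ ($z{\left(q \right)} = -5 + \left(q - 1\right) = -5 + \left(-1 + q\right) = -6 + q$)
$b = 2940$ ($b = \left(-6 + \left(-5\right) 0 \cdot 6\right) \left(-490\right) = \left(-6 + 0 \cdot 6\right) \left(-490\right) = \left(-6 + 0\right) \left(-490\right) = \left(-6\right) \left(-490\right) = 2940$)
$\sqrt{11403 + \left(\frac{22107}{-21571} + \frac{b}{4414}\right)} = \sqrt{11403 + \left(\frac{22107}{-21571} + \frac{2940}{4414}\right)} = \sqrt{11403 + \left(22107 \left(- \frac{1}{21571}\right) + 2940 \cdot \frac{1}{4414}\right)} = \sqrt{11403 + \left(- \frac{22107}{21571} + \frac{1470}{2207}\right)} = \sqrt{11403 - \frac{17080779}{47607197}} = \sqrt{\frac{542847786612}{47607197}} = \frac{2 \sqrt{6460865379562861641}}{47607197}$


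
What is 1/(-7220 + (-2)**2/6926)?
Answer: -3463/25002858 ≈ -0.00013850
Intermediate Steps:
1/(-7220 + (-2)**2/6926) = 1/(-7220 + 4*(1/6926)) = 1/(-7220 + 2/3463) = 1/(-25002858/3463) = -3463/25002858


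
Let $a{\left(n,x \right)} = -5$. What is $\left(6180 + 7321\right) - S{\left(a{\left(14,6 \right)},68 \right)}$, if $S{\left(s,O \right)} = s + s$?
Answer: $13511$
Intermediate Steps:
$S{\left(s,O \right)} = 2 s$
$\left(6180 + 7321\right) - S{\left(a{\left(14,6 \right)},68 \right)} = \left(6180 + 7321\right) - 2 \left(-5\right) = 13501 - -10 = 13501 + 10 = 13511$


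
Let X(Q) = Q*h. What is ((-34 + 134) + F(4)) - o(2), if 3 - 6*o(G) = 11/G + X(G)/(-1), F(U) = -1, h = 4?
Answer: 1177/12 ≈ 98.083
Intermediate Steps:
X(Q) = 4*Q (X(Q) = Q*4 = 4*Q)
o(G) = ½ - 11/(6*G) + 2*G/3 (o(G) = ½ - (11/G + (4*G)/(-1))/6 = ½ - (11/G + (4*G)*(-1))/6 = ½ - (11/G - 4*G)/6 = ½ - (-4*G + 11/G)/6 = ½ + (-11/(6*G) + 2*G/3) = ½ - 11/(6*G) + 2*G/3)
((-34 + 134) + F(4)) - o(2) = ((-34 + 134) - 1) - (-11 + 2*(3 + 4*2))/(6*2) = (100 - 1) - (-11 + 2*(3 + 8))/(6*2) = 99 - (-11 + 2*11)/(6*2) = 99 - (-11 + 22)/(6*2) = 99 - 11/(6*2) = 99 - 1*11/12 = 99 - 11/12 = 1177/12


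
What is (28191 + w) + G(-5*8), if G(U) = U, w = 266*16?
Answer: 32407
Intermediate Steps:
w = 4256
(28191 + w) + G(-5*8) = (28191 + 4256) - 5*8 = 32447 - 40 = 32407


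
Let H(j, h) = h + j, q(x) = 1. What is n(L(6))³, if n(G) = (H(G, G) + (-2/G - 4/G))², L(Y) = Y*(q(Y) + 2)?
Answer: 1500730351849/729 ≈ 2.0586e+9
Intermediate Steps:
L(Y) = 3*Y (L(Y) = Y*(1 + 2) = Y*3 = 3*Y)
n(G) = (-6/G + 2*G)² (n(G) = ((G + G) + (-2/G - 4/G))² = (2*G - 6/G)² = (-6/G + 2*G)²)
n(L(6))³ = (4*(-3 + (3*6)²)²/(3*6)²)³ = (4*(-3 + 18²)²/18²)³ = (4*(1/324)*(-3 + 324)²)³ = (4*(1/324)*321²)³ = (4*(1/324)*103041)³ = (11449/9)³ = 1500730351849/729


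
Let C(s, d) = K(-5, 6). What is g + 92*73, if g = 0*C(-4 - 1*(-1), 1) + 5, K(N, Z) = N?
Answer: 6721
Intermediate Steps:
C(s, d) = -5
g = 5 (g = 0*(-5) + 5 = 0 + 5 = 5)
g + 92*73 = 5 + 92*73 = 5 + 6716 = 6721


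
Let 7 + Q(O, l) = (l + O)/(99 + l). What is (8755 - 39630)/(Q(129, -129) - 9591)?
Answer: 30875/9598 ≈ 3.2168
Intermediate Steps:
Q(O, l) = -7 + (O + l)/(99 + l) (Q(O, l) = -7 + (l + O)/(99 + l) = -7 + (O + l)/(99 + l))
(8755 - 39630)/(Q(129, -129) - 9591) = (8755 - 39630)/((-693 + 129 - 6*(-129))/(99 - 129) - 9591) = -30875/((-693 + 129 + 774)/(-30) - 9591) = -30875/(-1/30*210 - 9591) = -30875/(-7 - 9591) = -30875/(-9598) = -30875*(-1/9598) = 30875/9598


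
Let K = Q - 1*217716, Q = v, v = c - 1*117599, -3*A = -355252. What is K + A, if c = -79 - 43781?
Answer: -782273/3 ≈ -2.6076e+5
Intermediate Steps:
c = -43860
A = 355252/3 (A = -1/3*(-355252) = 355252/3 ≈ 1.1842e+5)
v = -161459 (v = -43860 - 1*117599 = -43860 - 117599 = -161459)
Q = -161459
K = -379175 (K = -161459 - 1*217716 = -161459 - 217716 = -379175)
K + A = -379175 + 355252/3 = -782273/3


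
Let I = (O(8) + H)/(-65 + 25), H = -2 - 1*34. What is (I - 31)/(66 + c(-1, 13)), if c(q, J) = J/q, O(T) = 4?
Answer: -151/265 ≈ -0.56981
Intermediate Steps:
H = -36 (H = -2 - 34 = -36)
I = ⅘ (I = (4 - 36)/(-65 + 25) = -32/(-40) = -32*(-1/40) = ⅘ ≈ 0.80000)
(I - 31)/(66 + c(-1, 13)) = (⅘ - 31)/(66 + 13/(-1)) = -151/5/(66 + 13*(-1)) = -151/5/(66 - 13) = -151/5/53 = (1/53)*(-151/5) = -151/265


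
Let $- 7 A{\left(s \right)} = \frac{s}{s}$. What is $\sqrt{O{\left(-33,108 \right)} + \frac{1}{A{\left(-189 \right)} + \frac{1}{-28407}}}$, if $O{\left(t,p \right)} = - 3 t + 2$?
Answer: $\frac{\sqrt{75892799510}}{28414} \approx 9.6954$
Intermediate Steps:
$A{\left(s \right)} = - \frac{1}{7}$ ($A{\left(s \right)} = - \frac{s \frac{1}{s}}{7} = \left(- \frac{1}{7}\right) 1 = - \frac{1}{7}$)
$O{\left(t,p \right)} = 2 - 3 t$
$\sqrt{O{\left(-33,108 \right)} + \frac{1}{A{\left(-189 \right)} + \frac{1}{-28407}}} = \sqrt{\left(2 - -99\right) + \frac{1}{- \frac{1}{7} + \frac{1}{-28407}}} = \sqrt{\left(2 + 99\right) + \frac{1}{- \frac{1}{7} - \frac{1}{28407}}} = \sqrt{101 + \frac{1}{- \frac{28414}{198849}}} = \sqrt{101 - \frac{198849}{28414}} = \sqrt{\frac{2670965}{28414}} = \frac{\sqrt{75892799510}}{28414}$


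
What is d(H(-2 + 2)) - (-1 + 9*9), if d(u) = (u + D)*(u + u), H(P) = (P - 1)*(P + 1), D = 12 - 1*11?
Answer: -80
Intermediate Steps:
D = 1 (D = 12 - 11 = 1)
H(P) = (1 + P)*(-1 + P) (H(P) = (-1 + P)*(1 + P) = (1 + P)*(-1 + P))
d(u) = 2*u*(1 + u) (d(u) = (u + 1)*(u + u) = (1 + u)*(2*u) = 2*u*(1 + u))
d(H(-2 + 2)) - (-1 + 9*9) = 2*(-1 + (-2 + 2)²)*(1 + (-1 + (-2 + 2)²)) - (-1 + 9*9) = 2*(-1 + 0²)*(1 + (-1 + 0²)) - (-1 + 81) = 2*(-1 + 0)*(1 + (-1 + 0)) - 1*80 = 2*(-1)*(1 - 1) - 80 = 2*(-1)*0 - 80 = 0 - 80 = -80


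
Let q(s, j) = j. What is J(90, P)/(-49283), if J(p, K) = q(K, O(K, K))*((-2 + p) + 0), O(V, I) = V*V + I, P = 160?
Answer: -2266880/49283 ≈ -45.997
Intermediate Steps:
O(V, I) = I + V² (O(V, I) = V² + I = I + V²)
J(p, K) = (-2 + p)*(K + K²) (J(p, K) = (K + K²)*((-2 + p) + 0) = (K + K²)*(-2 + p) = (-2 + p)*(K + K²))
J(90, P)/(-49283) = (160*(1 + 160)*(-2 + 90))/(-49283) = (160*161*88)*(-1/49283) = 2266880*(-1/49283) = -2266880/49283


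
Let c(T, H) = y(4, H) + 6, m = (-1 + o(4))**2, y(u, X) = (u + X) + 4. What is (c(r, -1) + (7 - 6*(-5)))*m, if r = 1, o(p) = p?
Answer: 450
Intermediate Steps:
y(u, X) = 4 + X + u (y(u, X) = (X + u) + 4 = 4 + X + u)
m = 9 (m = (-1 + 4)**2 = 3**2 = 9)
c(T, H) = 14 + H (c(T, H) = (4 + H + 4) + 6 = (8 + H) + 6 = 14 + H)
(c(r, -1) + (7 - 6*(-5)))*m = ((14 - 1) + (7 - 6*(-5)))*9 = (13 + (7 + 30))*9 = (13 + 37)*9 = 50*9 = 450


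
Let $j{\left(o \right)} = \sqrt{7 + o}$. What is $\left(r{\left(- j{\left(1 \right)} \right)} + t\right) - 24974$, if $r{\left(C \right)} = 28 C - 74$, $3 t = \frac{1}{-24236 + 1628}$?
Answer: $- \frac{1698855553}{67824} - 56 \sqrt{2} \approx -25127.0$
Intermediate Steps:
$t = - \frac{1}{67824}$ ($t = \frac{1}{3 \left(-24236 + 1628\right)} = \frac{1}{3 \left(-22608\right)} = \frac{1}{3} \left(- \frac{1}{22608}\right) = - \frac{1}{67824} \approx -1.4744 \cdot 10^{-5}$)
$r{\left(C \right)} = -74 + 28 C$
$\left(r{\left(- j{\left(1 \right)} \right)} + t\right) - 24974 = \left(\left(-74 + 28 \left(- \sqrt{7 + 1}\right)\right) - \frac{1}{67824}\right) - 24974 = \left(\left(-74 + 28 \left(- \sqrt{8}\right)\right) - \frac{1}{67824}\right) - 24974 = \left(\left(-74 + 28 \left(- 2 \sqrt{2}\right)\right) - \frac{1}{67824}\right) - 24974 = \left(\left(-74 - 56 \sqrt{2}\right) - \frac{1}{67824}\right) - 24974 = \left(- \frac{5018977}{67824} - 56 \sqrt{2}\right) - 24974 = - \frac{1698855553}{67824} - 56 \sqrt{2}$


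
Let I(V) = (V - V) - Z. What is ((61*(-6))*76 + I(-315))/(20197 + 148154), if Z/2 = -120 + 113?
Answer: -27802/168351 ≈ -0.16514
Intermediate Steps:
Z = -14 (Z = 2*(-120 + 113) = 2*(-7) = -14)
I(V) = 14 (I(V) = (V - V) - 1*(-14) = 0 + 14 = 14)
((61*(-6))*76 + I(-315))/(20197 + 148154) = ((61*(-6))*76 + 14)/(20197 + 148154) = (-366*76 + 14)/168351 = (-27816 + 14)*(1/168351) = -27802*1/168351 = -27802/168351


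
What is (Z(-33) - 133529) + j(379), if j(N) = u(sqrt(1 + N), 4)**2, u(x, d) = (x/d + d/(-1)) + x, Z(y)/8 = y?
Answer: -532733/4 - 20*sqrt(95) ≈ -1.3338e+5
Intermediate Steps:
Z(y) = 8*y
u(x, d) = x - d + x/d (u(x, d) = (x/d + d*(-1)) + x = (x/d - d) + x = (-d + x/d) + x = x - d + x/d)
j(N) = (-4 + 5*sqrt(1 + N)/4)**2 (j(N) = (sqrt(1 + N) - 1*4 + sqrt(1 + N)/4)**2 = (sqrt(1 + N) - 4 + sqrt(1 + N)*(1/4))**2 = (sqrt(1 + N) - 4 + sqrt(1 + N)/4)**2 = (-4 + 5*sqrt(1 + N)/4)**2)
(Z(-33) - 133529) + j(379) = (8*(-33) - 133529) + (-16 + 5*sqrt(1 + 379))**2/16 = (-264 - 133529) + (-16 + 5*sqrt(380))**2/16 = -133793 + (-16 + 5*(2*sqrt(95)))**2/16 = -133793 + (-16 + 10*sqrt(95))**2/16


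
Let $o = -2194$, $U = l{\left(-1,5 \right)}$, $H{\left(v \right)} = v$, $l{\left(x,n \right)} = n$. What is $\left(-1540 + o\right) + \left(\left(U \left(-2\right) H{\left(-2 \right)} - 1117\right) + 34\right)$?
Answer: $-4797$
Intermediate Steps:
$U = 5$
$\left(-1540 + o\right) + \left(\left(U \left(-2\right) H{\left(-2 \right)} - 1117\right) + 34\right) = \left(-1540 - 2194\right) + \left(\left(5 \left(-2\right) \left(-2\right) - 1117\right) + 34\right) = -3734 + \left(\left(\left(-10\right) \left(-2\right) - 1117\right) + 34\right) = -3734 + \left(\left(20 - 1117\right) + 34\right) = -3734 + \left(-1097 + 34\right) = -3734 - 1063 = -4797$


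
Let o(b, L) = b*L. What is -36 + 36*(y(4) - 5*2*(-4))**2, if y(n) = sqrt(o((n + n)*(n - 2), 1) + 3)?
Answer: 58248 + 2880*sqrt(19) ≈ 70802.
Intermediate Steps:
o(b, L) = L*b
y(n) = sqrt(3 + 2*n*(-2 + n)) (y(n) = sqrt(1*((n + n)*(n - 2)) + 3) = sqrt(1*((2*n)*(-2 + n)) + 3) = sqrt(1*(2*n*(-2 + n)) + 3) = sqrt(2*n*(-2 + n) + 3) = sqrt(3 + 2*n*(-2 + n)))
-36 + 36*(y(4) - 5*2*(-4))**2 = -36 + 36*(sqrt(3 + 2*4*(-2 + 4)) - 5*2*(-4))**2 = -36 + 36*(sqrt(3 + 2*4*2) - 10*(-4))**2 = -36 + 36*(sqrt(3 + 16) + 40)**2 = -36 + 36*(sqrt(19) + 40)**2 = -36 + 36*(40 + sqrt(19))**2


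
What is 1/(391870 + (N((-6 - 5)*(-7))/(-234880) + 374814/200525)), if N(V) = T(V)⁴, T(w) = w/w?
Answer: 9419862400/3691379085910359 ≈ 2.5519e-6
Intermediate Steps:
T(w) = 1
N(V) = 1 (N(V) = 1⁴ = 1)
1/(391870 + (N((-6 - 5)*(-7))/(-234880) + 374814/200525)) = 1/(391870 + (1/(-234880) + 374814/200525)) = 1/(391870 + (1*(-1/234880) + 374814*(1/200525))) = 1/(391870 + (-1/234880 + 374814/200525)) = 1/(391870 + 17607222359/9419862400) = 1/(3691379085910359/9419862400) = 9419862400/3691379085910359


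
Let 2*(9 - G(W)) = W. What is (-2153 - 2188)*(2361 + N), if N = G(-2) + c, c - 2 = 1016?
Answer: -14711649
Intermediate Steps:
c = 1018 (c = 2 + 1016 = 1018)
G(W) = 9 - W/2
N = 1028 (N = (9 - ½*(-2)) + 1018 = (9 + 1) + 1018 = 10 + 1018 = 1028)
(-2153 - 2188)*(2361 + N) = (-2153 - 2188)*(2361 + 1028) = -4341*3389 = -14711649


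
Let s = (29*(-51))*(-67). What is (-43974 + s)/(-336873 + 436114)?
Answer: 55119/99241 ≈ 0.55541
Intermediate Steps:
s = 99093 (s = -1479*(-67) = 99093)
(-43974 + s)/(-336873 + 436114) = (-43974 + 99093)/(-336873 + 436114) = 55119/99241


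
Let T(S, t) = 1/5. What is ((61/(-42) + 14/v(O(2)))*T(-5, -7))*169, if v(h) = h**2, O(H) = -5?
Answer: -158353/5250 ≈ -30.162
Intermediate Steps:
T(S, t) = 1/5
((61/(-42) + 14/v(O(2)))*T(-5, -7))*169 = ((61/(-42) + 14/((-5)**2))*(1/5))*169 = ((61*(-1/42) + 14/25)*(1/5))*169 = ((-61/42 + 14*(1/25))*(1/5))*169 = ((-61/42 + 14/25)*(1/5))*169 = -937/1050*1/5*169 = -937/5250*169 = -158353/5250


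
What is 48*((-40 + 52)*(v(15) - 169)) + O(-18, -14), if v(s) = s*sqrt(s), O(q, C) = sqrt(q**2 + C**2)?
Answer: -97344 + 2*sqrt(130) + 8640*sqrt(15) ≈ -63859.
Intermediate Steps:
O(q, C) = sqrt(C**2 + q**2)
v(s) = s**(3/2)
48*((-40 + 52)*(v(15) - 169)) + O(-18, -14) = 48*((-40 + 52)*(15**(3/2) - 169)) + sqrt((-14)**2 + (-18)**2) = 48*(12*(15*sqrt(15) - 169)) + sqrt(196 + 324) = 48*(12*(-169 + 15*sqrt(15))) + sqrt(520) = 48*(-2028 + 180*sqrt(15)) + 2*sqrt(130) = (-97344 + 8640*sqrt(15)) + 2*sqrt(130) = -97344 + 2*sqrt(130) + 8640*sqrt(15)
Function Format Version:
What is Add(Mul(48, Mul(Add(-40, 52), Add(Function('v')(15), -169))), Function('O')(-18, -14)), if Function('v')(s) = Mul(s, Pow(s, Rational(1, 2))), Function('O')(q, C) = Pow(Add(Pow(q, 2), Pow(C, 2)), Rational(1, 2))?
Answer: Add(-97344, Mul(2, Pow(130, Rational(1, 2))), Mul(8640, Pow(15, Rational(1, 2)))) ≈ -63859.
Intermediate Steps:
Function('O')(q, C) = Pow(Add(Pow(C, 2), Pow(q, 2)), Rational(1, 2))
Function('v')(s) = Pow(s, Rational(3, 2))
Add(Mul(48, Mul(Add(-40, 52), Add(Function('v')(15), -169))), Function('O')(-18, -14)) = Add(Mul(48, Mul(Add(-40, 52), Add(Pow(15, Rational(3, 2)), -169))), Pow(Add(Pow(-14, 2), Pow(-18, 2)), Rational(1, 2))) = Add(Mul(48, Mul(12, Add(Mul(15, Pow(15, Rational(1, 2))), -169))), Pow(Add(196, 324), Rational(1, 2))) = Add(Mul(48, Mul(12, Add(-169, Mul(15, Pow(15, Rational(1, 2)))))), Pow(520, Rational(1, 2))) = Add(Mul(48, Add(-2028, Mul(180, Pow(15, Rational(1, 2))))), Mul(2, Pow(130, Rational(1, 2)))) = Add(Add(-97344, Mul(8640, Pow(15, Rational(1, 2)))), Mul(2, Pow(130, Rational(1, 2)))) = Add(-97344, Mul(2, Pow(130, Rational(1, 2))), Mul(8640, Pow(15, Rational(1, 2))))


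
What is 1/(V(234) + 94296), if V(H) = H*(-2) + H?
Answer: 1/94062 ≈ 1.0631e-5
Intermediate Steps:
V(H) = -H (V(H) = -2*H + H = -H)
1/(V(234) + 94296) = 1/(-1*234 + 94296) = 1/(-234 + 94296) = 1/94062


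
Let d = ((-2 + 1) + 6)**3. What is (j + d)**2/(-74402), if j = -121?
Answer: -8/37201 ≈ -0.00021505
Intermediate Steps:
d = 125 (d = (-1 + 6)**3 = 5**3 = 125)
(j + d)**2/(-74402) = (-121 + 125)**2/(-74402) = 4**2*(-1/74402) = 16*(-1/74402) = -8/37201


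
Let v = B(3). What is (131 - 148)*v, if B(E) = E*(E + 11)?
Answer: -714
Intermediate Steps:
B(E) = E*(11 + E)
v = 42 (v = 3*(11 + 3) = 3*14 = 42)
(131 - 148)*v = (131 - 148)*42 = -17*42 = -714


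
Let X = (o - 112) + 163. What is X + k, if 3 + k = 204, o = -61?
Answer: 191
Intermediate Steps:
k = 201 (k = -3 + 204 = 201)
X = -10 (X = (-61 - 112) + 163 = -173 + 163 = -10)
X + k = -10 + 201 = 191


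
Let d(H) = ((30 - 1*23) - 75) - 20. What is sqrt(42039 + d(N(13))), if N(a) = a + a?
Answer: sqrt(41951) ≈ 204.82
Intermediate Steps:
N(a) = 2*a
d(H) = -88 (d(H) = ((30 - 23) - 75) - 20 = (7 - 75) - 20 = -68 - 20 = -88)
sqrt(42039 + d(N(13))) = sqrt(42039 - 88) = sqrt(41951)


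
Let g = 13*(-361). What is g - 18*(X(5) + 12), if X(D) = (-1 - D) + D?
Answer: -4891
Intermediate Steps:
X(D) = -1
g = -4693
g - 18*(X(5) + 12) = -4693 - 18*(-1 + 12) = -4693 - 18*11 = -4693 - 198 = -4891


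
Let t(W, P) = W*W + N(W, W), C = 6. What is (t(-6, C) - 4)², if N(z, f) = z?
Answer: 676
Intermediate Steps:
t(W, P) = W + W² (t(W, P) = W*W + W = W² + W = W + W²)
(t(-6, C) - 4)² = (-6*(1 - 6) - 4)² = (-6*(-5) - 4)² = (30 - 4)² = 26² = 676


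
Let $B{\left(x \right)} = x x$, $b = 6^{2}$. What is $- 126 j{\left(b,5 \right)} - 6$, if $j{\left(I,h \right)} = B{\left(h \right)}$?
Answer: $-3156$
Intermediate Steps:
$b = 36$
$B{\left(x \right)} = x^{2}$
$j{\left(I,h \right)} = h^{2}$
$- 126 j{\left(b,5 \right)} - 6 = - 126 \cdot 5^{2} - 6 = \left(-126\right) 25 - 6 = -3150 - 6 = -3156$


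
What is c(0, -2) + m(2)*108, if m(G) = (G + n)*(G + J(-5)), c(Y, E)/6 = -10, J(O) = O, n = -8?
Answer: 1884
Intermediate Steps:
c(Y, E) = -60 (c(Y, E) = 6*(-10) = -60)
m(G) = (-8 + G)*(-5 + G) (m(G) = (G - 8)*(G - 5) = (-8 + G)*(-5 + G))
c(0, -2) + m(2)*108 = -60 + (40 + 2² - 13*2)*108 = -60 + (40 + 4 - 26)*108 = -60 + 18*108 = -60 + 1944 = 1884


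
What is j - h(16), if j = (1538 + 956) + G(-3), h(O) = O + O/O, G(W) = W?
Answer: 2474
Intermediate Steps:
h(O) = 1 + O (h(O) = O + 1 = 1 + O)
j = 2491 (j = (1538 + 956) - 3 = 2494 - 3 = 2491)
j - h(16) = 2491 - (1 + 16) = 2491 - 1*17 = 2491 - 17 = 2474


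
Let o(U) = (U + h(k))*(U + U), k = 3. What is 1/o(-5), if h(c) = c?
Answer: 1/20 ≈ 0.050000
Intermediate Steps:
o(U) = 2*U*(3 + U) (o(U) = (U + 3)*(U + U) = (3 + U)*(2*U) = 2*U*(3 + U))
1/o(-5) = 1/(2*(-5)*(3 - 5)) = 1/(2*(-5)*(-2)) = 1/20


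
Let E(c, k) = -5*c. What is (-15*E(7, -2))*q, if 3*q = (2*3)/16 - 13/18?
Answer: -4375/72 ≈ -60.764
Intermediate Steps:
q = -25/216 (q = ((2*3)/16 - 13/18)/3 = (6*(1/16) - 13*1/18)/3 = (3/8 - 13/18)/3 = (⅓)*(-25/72) = -25/216 ≈ -0.11574)
(-15*E(7, -2))*q = -(-75)*7*(-25/216) = -15*(-35)*(-25/216) = 525*(-25/216) = -4375/72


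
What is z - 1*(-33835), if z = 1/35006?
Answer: 1184428011/35006 ≈ 33835.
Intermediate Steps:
z = 1/35006 ≈ 2.8567e-5
z - 1*(-33835) = 1/35006 - 1*(-33835) = 1/35006 + 33835 = 1184428011/35006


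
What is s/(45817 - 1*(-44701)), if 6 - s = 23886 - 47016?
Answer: 11568/45259 ≈ 0.25560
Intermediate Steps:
s = 23136 (s = 6 - (23886 - 47016) = 6 - 1*(-23130) = 6 + 23130 = 23136)
s/(45817 - 1*(-44701)) = 23136/(45817 - 1*(-44701)) = 23136/(45817 + 44701) = 23136/90518 = 23136*(1/90518) = 11568/45259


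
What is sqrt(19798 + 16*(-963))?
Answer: sqrt(4390) ≈ 66.257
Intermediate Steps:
sqrt(19798 + 16*(-963)) = sqrt(19798 - 15408) = sqrt(4390)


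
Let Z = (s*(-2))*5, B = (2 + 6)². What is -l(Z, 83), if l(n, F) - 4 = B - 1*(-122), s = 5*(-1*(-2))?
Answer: -190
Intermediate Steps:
s = 10 (s = 5*2 = 10)
B = 64 (B = 8² = 64)
Z = -100 (Z = (10*(-2))*5 = -20*5 = -100)
l(n, F) = 190 (l(n, F) = 4 + (64 - 1*(-122)) = 4 + (64 + 122) = 4 + 186 = 190)
-l(Z, 83) = -1*190 = -190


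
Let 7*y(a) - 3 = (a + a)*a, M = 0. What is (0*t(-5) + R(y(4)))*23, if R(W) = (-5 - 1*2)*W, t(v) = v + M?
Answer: -805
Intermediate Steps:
t(v) = v (t(v) = v + 0 = v)
y(a) = 3/7 + 2*a²/7 (y(a) = 3/7 + ((a + a)*a)/7 = 3/7 + ((2*a)*a)/7 = 3/7 + (2*a²)/7 = 3/7 + 2*a²/7)
R(W) = -7*W (R(W) = (-5 - 2)*W = -7*W)
(0*t(-5) + R(y(4)))*23 = (0*(-5) - 7*(3/7 + (2/7)*4²))*23 = (0 - 7*(3/7 + (2/7)*16))*23 = (0 - 7*(3/7 + 32/7))*23 = (0 - 7*5)*23 = (0 - 35)*23 = -35*23 = -805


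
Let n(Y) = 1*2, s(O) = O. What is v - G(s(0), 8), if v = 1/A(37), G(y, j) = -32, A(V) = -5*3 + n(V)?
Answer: 415/13 ≈ 31.923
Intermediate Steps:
n(Y) = 2
A(V) = -13 (A(V) = -5*3 + 2 = -15 + 2 = -13)
v = -1/13 (v = 1/(-13) = -1/13 ≈ -0.076923)
v - G(s(0), 8) = -1/13 - 1*(-32) = -1/13 + 32 = 415/13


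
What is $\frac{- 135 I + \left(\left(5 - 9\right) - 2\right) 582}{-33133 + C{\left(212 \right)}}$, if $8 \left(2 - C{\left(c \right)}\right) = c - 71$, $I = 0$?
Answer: $\frac{27936}{265189} \approx 0.10534$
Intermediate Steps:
$C{\left(c \right)} = \frac{87}{8} - \frac{c}{8}$ ($C{\left(c \right)} = 2 - \frac{c - 71}{8} = 2 - \frac{-71 + c}{8} = 2 - \left(- \frac{71}{8} + \frac{c}{8}\right) = \frac{87}{8} - \frac{c}{8}$)
$\frac{- 135 I + \left(\left(5 - 9\right) - 2\right) 582}{-33133 + C{\left(212 \right)}} = \frac{\left(-135\right) 0 + \left(\left(5 - 9\right) - 2\right) 582}{-33133 + \left(\frac{87}{8} - \frac{53}{2}\right)} = \frac{0 + \left(-4 - 2\right) 582}{-33133 + \left(\frac{87}{8} - \frac{53}{2}\right)} = \frac{0 - 3492}{-33133 - \frac{125}{8}} = \frac{0 - 3492}{- \frac{265189}{8}} = \left(-3492\right) \left(- \frac{8}{265189}\right) = \frac{27936}{265189}$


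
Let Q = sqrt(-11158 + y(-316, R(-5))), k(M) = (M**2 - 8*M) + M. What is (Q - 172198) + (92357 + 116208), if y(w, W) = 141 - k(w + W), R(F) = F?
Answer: 36367 + I*sqrt(116305) ≈ 36367.0 + 341.04*I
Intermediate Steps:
k(M) = M**2 - 7*M
y(w, W) = 141 - (W + w)*(-7 + W + w) (y(w, W) = 141 - (w + W)*(-7 + (w + W)) = 141 - (W + w)*(-7 + (W + w)) = 141 - (W + w)*(-7 + W + w))
Q = I*sqrt(116305) (Q = sqrt(-11158 + (141 - (-5 - 316)*(-7 - 5 - 316))) = sqrt(-11158 + (141 - 1*(-321)*(-328))) = sqrt(-11158 + (141 - 105288)) = sqrt(-11158 - 105147) = sqrt(-116305) = I*sqrt(116305) ≈ 341.04*I)
(Q - 172198) + (92357 + 116208) = (I*sqrt(116305) - 172198) + (92357 + 116208) = (-172198 + I*sqrt(116305)) + 208565 = 36367 + I*sqrt(116305)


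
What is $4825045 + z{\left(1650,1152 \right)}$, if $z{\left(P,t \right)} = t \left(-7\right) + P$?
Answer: $4818631$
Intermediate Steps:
$z{\left(P,t \right)} = P - 7 t$ ($z{\left(P,t \right)} = - 7 t + P = P - 7 t$)
$4825045 + z{\left(1650,1152 \right)} = 4825045 + \left(1650 - 8064\right) = 4825045 - 6414 = 4818631$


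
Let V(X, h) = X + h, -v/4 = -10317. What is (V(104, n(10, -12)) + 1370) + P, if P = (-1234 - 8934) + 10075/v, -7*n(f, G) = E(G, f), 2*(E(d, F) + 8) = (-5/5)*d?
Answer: -2511334883/288876 ≈ -8693.5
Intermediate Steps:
E(d, F) = -8 - d/2 (E(d, F) = -8 + ((-5/5)*d)/2 = -8 + ((-5*⅕)*d)/2 = -8 + (-d)/2 = -8 - d/2)
n(f, G) = 8/7 + G/14 (n(f, G) = -(-8 - G/2)/7 = 8/7 + G/14)
v = 41268 (v = -4*(-10317) = 41268)
P = -419602949/41268 (P = (-1234 - 8934) + 10075/41268 = -10168 + 10075*(1/41268) = -10168 + 10075/41268 = -419602949/41268 ≈ -10168.)
(V(104, n(10, -12)) + 1370) + P = ((104 + (8/7 + (1/14)*(-12))) + 1370) - 419602949/41268 = ((104 + (8/7 - 6/7)) + 1370) - 419602949/41268 = ((104 + 2/7) + 1370) - 419602949/41268 = (730/7 + 1370) - 419602949/41268 = 10320/7 - 419602949/41268 = -2511334883/288876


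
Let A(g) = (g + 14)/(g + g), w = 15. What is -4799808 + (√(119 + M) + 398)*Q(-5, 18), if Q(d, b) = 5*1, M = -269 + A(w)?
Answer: -4797818 + I*√134130/6 ≈ -4.7978e+6 + 61.04*I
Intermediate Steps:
A(g) = (14 + g)/(2*g) (A(g) = (14 + g)/((2*g)) = (14 + g)*(1/(2*g)) = (14 + g)/(2*g))
M = -8041/30 (M = -269 + (½)*(14 + 15)/15 = -269 + (½)*(1/15)*29 = -269 + 29/30 = -8041/30 ≈ -268.03)
Q(d, b) = 5
-4799808 + (√(119 + M) + 398)*Q(-5, 18) = -4799808 + (√(119 - 8041/30) + 398)*5 = -4799808 + (√(-4471/30) + 398)*5 = -4799808 + (I*√134130/30 + 398)*5 = -4799808 + (398 + I*√134130/30)*5 = -4799808 + (1990 + I*√134130/6) = -4797818 + I*√134130/6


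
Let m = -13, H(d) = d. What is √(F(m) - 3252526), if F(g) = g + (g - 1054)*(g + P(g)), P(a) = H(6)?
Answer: I*√3245070 ≈ 1801.4*I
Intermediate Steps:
P(a) = 6
F(g) = g + (-1054 + g)*(6 + g) (F(g) = g + (g - 1054)*(g + 6) = g + (-1054 + g)*(6 + g))
√(F(m) - 3252526) = √((-6324 + (-13)² - 1047*(-13)) - 3252526) = √((-6324 + 169 + 13611) - 3252526) = √(7456 - 3252526) = √(-3245070) = I*√3245070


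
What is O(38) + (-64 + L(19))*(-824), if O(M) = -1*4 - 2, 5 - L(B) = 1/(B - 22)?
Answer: 145006/3 ≈ 48335.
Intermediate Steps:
L(B) = 5 - 1/(-22 + B) (L(B) = 5 - 1/(B - 22) = 5 - 1/(-22 + B))
O(M) = -6 (O(M) = -4 - 2 = -6)
O(38) + (-64 + L(19))*(-824) = -6 + (-64 + (-111 + 5*19)/(-22 + 19))*(-824) = -6 + (-64 + (-111 + 95)/(-3))*(-824) = -6 + (-64 - ⅓*(-16))*(-824) = -6 + (-64 + 16/3)*(-824) = -6 - 176/3*(-824) = -6 + 145024/3 = 145006/3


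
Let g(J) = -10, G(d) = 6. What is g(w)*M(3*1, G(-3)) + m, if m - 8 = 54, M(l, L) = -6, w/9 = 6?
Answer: 122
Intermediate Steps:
w = 54 (w = 9*6 = 54)
m = 62 (m = 8 + 54 = 62)
g(w)*M(3*1, G(-3)) + m = -10*(-6) + 62 = 60 + 62 = 122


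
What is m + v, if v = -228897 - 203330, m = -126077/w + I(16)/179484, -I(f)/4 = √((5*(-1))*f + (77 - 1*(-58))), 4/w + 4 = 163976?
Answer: -5168706688 - √55/44871 ≈ -5.1687e+9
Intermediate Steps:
w = 1/40993 (w = 4/(-4 + 163976) = 4/163972 = 4*(1/163972) = 1/40993 ≈ 2.4394e-5)
I(f) = -4*√(135 - 5*f) (I(f) = -4*√((5*(-1))*f + (77 - 1*(-58))) = -4*√(-5*f + (77 + 58)) = -4*√(-5*f + 135) = -4*√(135 - 5*f))
m = -5168274461 - √55/44871 (m = -126077/1/40993 - 4*√(135 - 5*16)/179484 = -126077*40993 - 4*√(135 - 80)*(1/179484) = -5168274461 - 4*√55*(1/179484) = -5168274461 - √55/44871 ≈ -5.1683e+9)
v = -432227
m + v = (-5168274461 - √55/44871) - 432227 = -5168706688 - √55/44871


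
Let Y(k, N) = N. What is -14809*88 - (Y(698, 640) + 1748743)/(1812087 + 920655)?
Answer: -3561289261847/2732742 ≈ -1.3032e+6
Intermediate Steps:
-14809*88 - (Y(698, 640) + 1748743)/(1812087 + 920655) = -14809*88 - (640 + 1748743)/(1812087 + 920655) = -1303192 - 1749383/2732742 = -3561289261847/2732742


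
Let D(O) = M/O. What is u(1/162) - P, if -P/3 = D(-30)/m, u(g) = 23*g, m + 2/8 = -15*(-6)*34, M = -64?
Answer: 1428221/9913590 ≈ 0.14407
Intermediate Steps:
m = 12239/4 (m = -¼ - 15*(-6)*34 = -¼ + 90*34 = -¼ + 3060 = 12239/4 ≈ 3059.8)
D(O) = -64/O
P = -128/61195 (P = -3*(-64/(-30))/12239/4 = -3*(-64*(-1/30))*4/12239 = -32*4/(5*12239) = -3*128/183585 = -128/61195 ≈ -0.0020917)
u(1/162) - P = 23/162 - 1*(-128/61195) = 23*(1/162) + 128/61195 = 23/162 + 128/61195 = 1428221/9913590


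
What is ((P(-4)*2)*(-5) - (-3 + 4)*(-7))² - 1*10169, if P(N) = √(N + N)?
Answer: -10920 - 280*I*√2 ≈ -10920.0 - 395.98*I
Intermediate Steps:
P(N) = √2*√N (P(N) = √(2*N) = √2*√N)
((P(-4)*2)*(-5) - (-3 + 4)*(-7))² - 1*10169 = (((√2*√(-4))*2)*(-5) - (-3 + 4)*(-7))² - 1*10169 = (((√2*(2*I))*2)*(-5) - 1*1*(-7))² - 10169 = (((2*I*√2)*2)*(-5) - 1*(-7))² - 10169 = ((4*I*√2)*(-5) + 7)² - 10169 = (-20*I*√2 + 7)² - 10169 = (7 - 20*I*√2)² - 10169 = -10169 + (7 - 20*I*√2)²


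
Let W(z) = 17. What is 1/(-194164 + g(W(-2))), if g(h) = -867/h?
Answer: -1/194215 ≈ -5.1489e-6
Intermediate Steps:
1/(-194164 + g(W(-2))) = 1/(-194164 - 867/17) = 1/(-194164 - 867*1/17) = 1/(-194164 - 51) = 1/(-194215) = -1/194215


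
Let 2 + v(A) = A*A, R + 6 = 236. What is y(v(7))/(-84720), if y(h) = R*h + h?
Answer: -3619/28240 ≈ -0.12815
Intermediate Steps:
R = 230 (R = -6 + 236 = 230)
v(A) = -2 + A**2 (v(A) = -2 + A*A = -2 + A**2)
y(h) = 231*h (y(h) = 230*h + h = 231*h)
y(v(7))/(-84720) = (231*(-2 + 7**2))/(-84720) = (231*(-2 + 49))*(-1/84720) = (231*47)*(-1/84720) = 10857*(-1/84720) = -3619/28240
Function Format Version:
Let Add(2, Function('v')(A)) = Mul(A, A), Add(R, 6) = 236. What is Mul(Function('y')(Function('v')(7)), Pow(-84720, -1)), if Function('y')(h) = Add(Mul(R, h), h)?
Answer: Rational(-3619, 28240) ≈ -0.12815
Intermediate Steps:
R = 230 (R = Add(-6, 236) = 230)
Function('v')(A) = Add(-2, Pow(A, 2)) (Function('v')(A) = Add(-2, Mul(A, A)) = Add(-2, Pow(A, 2)))
Function('y')(h) = Mul(231, h) (Function('y')(h) = Add(Mul(230, h), h) = Mul(231, h))
Mul(Function('y')(Function('v')(7)), Pow(-84720, -1)) = Mul(Mul(231, Add(-2, Pow(7, 2))), Pow(-84720, -1)) = Mul(Mul(231, Add(-2, 49)), Rational(-1, 84720)) = Mul(Mul(231, 47), Rational(-1, 84720)) = Mul(10857, Rational(-1, 84720)) = Rational(-3619, 28240)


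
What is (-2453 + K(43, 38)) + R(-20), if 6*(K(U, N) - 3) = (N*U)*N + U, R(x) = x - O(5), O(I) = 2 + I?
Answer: 47273/6 ≈ 7878.8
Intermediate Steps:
R(x) = -7 + x (R(x) = x - (2 + 5) = x - 1*7 = x - 7 = -7 + x)
K(U, N) = 3 + U/6 + U*N²/6 (K(U, N) = 3 + ((N*U)*N + U)/6 = 3 + (U*N² + U)/6 = 3 + (U + U*N²)/6 = 3 + (U/6 + U*N²/6) = 3 + U/6 + U*N²/6)
(-2453 + K(43, 38)) + R(-20) = (-2453 + (3 + (⅙)*43 + (⅙)*43*38²)) + (-7 - 20) = (-2453 + (3 + 43/6 + (⅙)*43*1444)) - 27 = (-2453 + (3 + 43/6 + 31046/3)) - 27 = (-2453 + 62153/6) - 27 = 47435/6 - 27 = 47273/6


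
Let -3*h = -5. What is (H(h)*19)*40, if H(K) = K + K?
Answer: 7600/3 ≈ 2533.3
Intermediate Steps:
h = 5/3 (h = -1/3*(-5) = 5/3 ≈ 1.6667)
H(K) = 2*K
(H(h)*19)*40 = ((2*(5/3))*19)*40 = ((10/3)*19)*40 = (190/3)*40 = 7600/3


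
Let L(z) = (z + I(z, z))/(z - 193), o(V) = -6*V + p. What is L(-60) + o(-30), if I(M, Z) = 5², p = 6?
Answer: 47093/253 ≈ 186.14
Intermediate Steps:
I(M, Z) = 25
o(V) = 6 - 6*V (o(V) = -6*V + 6 = 6 - 6*V)
L(z) = (25 + z)/(-193 + z) (L(z) = (z + 25)/(z - 193) = (25 + z)/(-193 + z))
L(-60) + o(-30) = (25 - 60)/(-193 - 60) + (6 - 6*(-30)) = -35/(-253) + (6 + 180) = -1/253*(-35) + 186 = 35/253 + 186 = 47093/253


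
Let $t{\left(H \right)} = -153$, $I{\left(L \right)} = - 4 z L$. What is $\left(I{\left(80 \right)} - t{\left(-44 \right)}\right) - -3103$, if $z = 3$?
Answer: $2296$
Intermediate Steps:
$I{\left(L \right)} = - 12 L$ ($I{\left(L \right)} = \left(-4\right) 3 L = - 12 L$)
$\left(I{\left(80 \right)} - t{\left(-44 \right)}\right) - -3103 = \left(\left(-12\right) 80 - -153\right) - -3103 = \left(-960 + 153\right) + 3103 = -807 + 3103 = 2296$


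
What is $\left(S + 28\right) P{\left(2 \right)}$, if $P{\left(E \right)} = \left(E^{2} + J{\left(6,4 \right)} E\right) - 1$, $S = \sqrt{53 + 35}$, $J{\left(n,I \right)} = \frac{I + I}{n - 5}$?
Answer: $532 + 38 \sqrt{22} \approx 710.24$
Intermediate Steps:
$J{\left(n,I \right)} = \frac{2 I}{-5 + n}$
$S = 2 \sqrt{22}$ ($S = \sqrt{88} = 2 \sqrt{22} \approx 9.3808$)
$P{\left(E \right)} = -1 + E^{2} + 8 E$ ($P{\left(E \right)} = \left(E^{2} + 2 \cdot 4 \frac{1}{-5 + 6} E\right) - 1 = \left(E^{2} + 2 \cdot 4 \cdot 1^{-1} E\right) - 1 = \left(E^{2} + 2 \cdot 4 \cdot 1 E\right) - 1 = \left(E^{2} + 8 E\right) - 1 = -1 + E^{2} + 8 E$)
$\left(S + 28\right) P{\left(2 \right)} = \left(2 \sqrt{22} + 28\right) \left(-1 + 2^{2} + 8 \cdot 2\right) = \left(28 + 2 \sqrt{22}\right) \left(-1 + 4 + 16\right) = \left(28 + 2 \sqrt{22}\right) 19 = 532 + 38 \sqrt{22}$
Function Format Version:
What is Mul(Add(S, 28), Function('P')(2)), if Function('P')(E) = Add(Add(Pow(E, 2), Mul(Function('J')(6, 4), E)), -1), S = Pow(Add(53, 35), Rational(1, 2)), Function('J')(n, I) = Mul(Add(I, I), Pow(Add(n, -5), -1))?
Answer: Add(532, Mul(38, Pow(22, Rational(1, 2)))) ≈ 710.24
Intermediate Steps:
Function('J')(n, I) = Mul(2, I, Pow(Add(-5, n), -1)) (Function('J')(n, I) = Mul(Mul(2, I), Pow(Add(-5, n), -1)) = Mul(2, I, Pow(Add(-5, n), -1)))
S = Mul(2, Pow(22, Rational(1, 2))) (S = Pow(88, Rational(1, 2)) = Mul(2, Pow(22, Rational(1, 2))) ≈ 9.3808)
Function('P')(E) = Add(-1, Pow(E, 2), Mul(8, E)) (Function('P')(E) = Add(Add(Pow(E, 2), Mul(Mul(2, 4, Pow(Add(-5, 6), -1)), E)), -1) = Add(Add(Pow(E, 2), Mul(Mul(2, 4, Pow(1, -1)), E)), -1) = Add(Add(Pow(E, 2), Mul(Mul(2, 4, 1), E)), -1) = Add(Add(Pow(E, 2), Mul(8, E)), -1) = Add(-1, Pow(E, 2), Mul(8, E)))
Mul(Add(S, 28), Function('P')(2)) = Mul(Add(Mul(2, Pow(22, Rational(1, 2))), 28), Add(-1, Pow(2, 2), Mul(8, 2))) = Mul(Add(28, Mul(2, Pow(22, Rational(1, 2)))), Add(-1, 4, 16)) = Mul(Add(28, Mul(2, Pow(22, Rational(1, 2)))), 19) = Add(532, Mul(38, Pow(22, Rational(1, 2))))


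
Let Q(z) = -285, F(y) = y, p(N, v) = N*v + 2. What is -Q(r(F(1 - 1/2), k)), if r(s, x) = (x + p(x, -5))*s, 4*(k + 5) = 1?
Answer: 285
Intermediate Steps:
p(N, v) = 2 + N*v
k = -19/4 (k = -5 + (¼)*1 = -5 + ¼ = -19/4 ≈ -4.7500)
r(s, x) = s*(2 - 4*x) (r(s, x) = (x + (2 + x*(-5)))*s = (x + (2 - 5*x))*s = (2 - 4*x)*s = s*(2 - 4*x))
-Q(r(F(1 - 1/2), k)) = -1*(-285) = 285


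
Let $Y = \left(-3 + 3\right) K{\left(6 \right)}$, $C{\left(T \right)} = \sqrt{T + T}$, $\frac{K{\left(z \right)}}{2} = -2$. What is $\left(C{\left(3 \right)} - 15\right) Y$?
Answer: $0$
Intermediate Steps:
$K{\left(z \right)} = -4$ ($K{\left(z \right)} = 2 \left(-2\right) = -4$)
$C{\left(T \right)} = \sqrt{2} \sqrt{T}$ ($C{\left(T \right)} = \sqrt{2 T} = \sqrt{2} \sqrt{T}$)
$Y = 0$ ($Y = \left(-3 + 3\right) \left(-4\right) = 0 \left(-4\right) = 0$)
$\left(C{\left(3 \right)} - 15\right) Y = \left(\sqrt{2} \sqrt{3} - 15\right) 0 = \left(\sqrt{6} - 15\right) 0 = \left(-15 + \sqrt{6}\right) 0 = 0$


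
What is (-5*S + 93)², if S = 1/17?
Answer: 2483776/289 ≈ 8594.4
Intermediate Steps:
S = 1/17 ≈ 0.058824
(-5*S + 93)² = (-5*1/17 + 93)² = (-5/17 + 93)² = (1576/17)² = 2483776/289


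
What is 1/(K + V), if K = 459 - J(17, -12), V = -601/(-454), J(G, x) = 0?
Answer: 454/208987 ≈ 0.0021724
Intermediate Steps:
V = 601/454 (V = -601*(-1/454) = 601/454 ≈ 1.3238)
K = 459 (K = 459 - 1*0 = 459 + 0 = 459)
1/(K + V) = 1/(459 + 601/454) = 1/(208987/454) = 454/208987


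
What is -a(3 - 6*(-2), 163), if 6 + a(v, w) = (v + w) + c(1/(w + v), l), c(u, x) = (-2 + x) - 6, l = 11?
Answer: -175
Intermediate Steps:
c(u, x) = -8 + x
a(v, w) = -3 + v + w (a(v, w) = -6 + ((v + w) + (-8 + 11)) = -6 + ((v + w) + 3) = -6 + (3 + v + w) = -3 + v + w)
-a(3 - 6*(-2), 163) = -(-3 + (3 - 6*(-2)) + 163) = -(-3 + (3 + 12) + 163) = -(-3 + 15 + 163) = -1*175 = -175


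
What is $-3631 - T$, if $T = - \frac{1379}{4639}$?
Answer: $- \frac{16842830}{4639} \approx -3630.7$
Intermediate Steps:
$T = - \frac{1379}{4639}$ ($T = \left(-1379\right) \frac{1}{4639} = - \frac{1379}{4639} \approx -0.29726$)
$-3631 - T = -3631 - - \frac{1379}{4639} = -3631 + \frac{1379}{4639} = - \frac{16842830}{4639}$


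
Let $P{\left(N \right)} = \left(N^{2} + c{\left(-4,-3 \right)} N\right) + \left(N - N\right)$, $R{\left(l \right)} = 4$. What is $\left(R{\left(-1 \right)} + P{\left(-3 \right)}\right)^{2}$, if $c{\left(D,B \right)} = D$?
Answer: $625$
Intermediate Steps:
$P{\left(N \right)} = N^{2} - 4 N$ ($P{\left(N \right)} = \left(N^{2} - 4 N\right) + \left(N - N\right) = \left(N^{2} - 4 N\right) + 0 = N^{2} - 4 N$)
$\left(R{\left(-1 \right)} + P{\left(-3 \right)}\right)^{2} = \left(4 - 3 \left(-4 - 3\right)\right)^{2} = \left(4 - -21\right)^{2} = \left(4 + 21\right)^{2} = 25^{2} = 625$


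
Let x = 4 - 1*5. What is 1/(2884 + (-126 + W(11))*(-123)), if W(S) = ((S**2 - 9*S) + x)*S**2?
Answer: -1/294161 ≈ -3.3995e-6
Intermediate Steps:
x = -1 (x = 4 - 5 = -1)
W(S) = S**2*(-1 + S**2 - 9*S) (W(S) = ((S**2 - 9*S) - 1)*S**2 = (-1 + S**2 - 9*S)*S**2 = S**2*(-1 + S**2 - 9*S))
1/(2884 + (-126 + W(11))*(-123)) = 1/(2884 + (-126 + 11**2*(-1 + 11**2 - 9*11))*(-123)) = 1/(2884 + (-126 + 121*(-1 + 121 - 99))*(-123)) = 1/(2884 + (-126 + 121*21)*(-123)) = 1/(2884 + (-126 + 2541)*(-123)) = 1/(2884 + 2415*(-123)) = 1/(2884 - 297045) = 1/(-294161) = -1/294161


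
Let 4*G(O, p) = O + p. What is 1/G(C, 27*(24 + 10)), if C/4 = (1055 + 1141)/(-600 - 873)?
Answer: 982/223905 ≈ 0.0043858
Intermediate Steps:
C = -2928/491 (C = 4*((1055 + 1141)/(-600 - 873)) = 4*(2196/(-1473)) = 4*(2196*(-1/1473)) = 4*(-732/491) = -2928/491 ≈ -5.9633)
G(O, p) = O/4 + p/4 (G(O, p) = (O + p)/4 = O/4 + p/4)
1/G(C, 27*(24 + 10)) = 1/((1/4)*(-2928/491) + (27*(24 + 10))/4) = 1/(-732/491 + (27*34)/4) = 1/(-732/491 + (1/4)*918) = 1/(-732/491 + 459/2) = 1/(223905/982) = 982/223905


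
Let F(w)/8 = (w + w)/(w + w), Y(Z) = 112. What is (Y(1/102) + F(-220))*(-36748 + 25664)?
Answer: -1330080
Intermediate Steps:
F(w) = 8 (F(w) = 8*((w + w)/(w + w)) = 8*((2*w)/((2*w))) = 8*((2*w)*(1/(2*w))) = 8*1 = 8)
(Y(1/102) + F(-220))*(-36748 + 25664) = (112 + 8)*(-36748 + 25664) = 120*(-11084) = -1330080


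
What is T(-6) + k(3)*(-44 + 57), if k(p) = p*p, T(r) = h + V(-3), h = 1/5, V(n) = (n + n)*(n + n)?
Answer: 766/5 ≈ 153.20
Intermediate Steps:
V(n) = 4*n² (V(n) = (2*n)*(2*n) = 4*n²)
h = ⅕ ≈ 0.20000
T(r) = 181/5 (T(r) = ⅕ + 4*(-3)² = ⅕ + 4*9 = ⅕ + 36 = 181/5)
k(p) = p²
T(-6) + k(3)*(-44 + 57) = 181/5 + 3²*(-44 + 57) = 181/5 + 9*13 = 181/5 + 117 = 766/5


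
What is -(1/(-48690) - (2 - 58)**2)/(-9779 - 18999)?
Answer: -152691841/1401200820 ≈ -0.10897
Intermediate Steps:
-(1/(-48690) - (2 - 58)**2)/(-9779 - 18999) = -(-1/48690 - 1*(-56)**2)/(-28778) = -(-1/48690 - 1*3136)*(-1)/28778 = -(-1/48690 - 3136)*(-1)/28778 = -(-152691841)*(-1)/(48690*28778) = -1*152691841/1401200820 = -152691841/1401200820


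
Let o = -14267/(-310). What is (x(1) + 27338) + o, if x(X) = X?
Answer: 8489357/310 ≈ 27385.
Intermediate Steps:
o = 14267/310 (o = -14267*(-1/310) = 14267/310 ≈ 46.023)
(x(1) + 27338) + o = (1 + 27338) + 14267/310 = 27339 + 14267/310 = 8489357/310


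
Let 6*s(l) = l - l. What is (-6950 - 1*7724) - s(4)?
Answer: -14674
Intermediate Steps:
s(l) = 0 (s(l) = (l - l)/6 = (⅙)*0 = 0)
(-6950 - 1*7724) - s(4) = (-6950 - 1*7724) - 1*0 = (-6950 - 7724) + 0 = -14674 + 0 = -14674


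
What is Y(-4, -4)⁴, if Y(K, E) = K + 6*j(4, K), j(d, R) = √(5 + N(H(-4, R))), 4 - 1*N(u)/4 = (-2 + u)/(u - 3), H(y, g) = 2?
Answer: 644368 - 74112*√21 ≈ 3.0474e+5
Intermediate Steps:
N(u) = 16 - 4*(-2 + u)/(-3 + u) (N(u) = 16 - 4*(-2 + u)/(u - 3) = 16 - 4*(-2 + u)/(-3 + u))
j(d, R) = √21 (j(d, R) = √(5 + 4*(-10 + 3*2)/(-3 + 2)) = √(5 + 4*(-10 + 6)/(-1)) = √(5 + 4*(-1)*(-4)) = √(5 + 16) = √21)
Y(K, E) = K + 6*√21
Y(-4, -4)⁴ = (-4 + 6*√21)⁴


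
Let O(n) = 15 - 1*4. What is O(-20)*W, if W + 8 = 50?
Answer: 462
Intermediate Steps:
O(n) = 11 (O(n) = 15 - 4 = 11)
W = 42 (W = -8 + 50 = 42)
O(-20)*W = 11*42 = 462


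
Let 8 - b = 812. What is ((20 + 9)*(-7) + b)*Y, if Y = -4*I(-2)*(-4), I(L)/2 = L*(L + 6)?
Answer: 257792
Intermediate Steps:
I(L) = 2*L*(6 + L) (I(L) = 2*(L*(L + 6)) = 2*(L*(6 + L)) = 2*L*(6 + L))
b = -804 (b = 8 - 1*812 = 8 - 812 = -804)
Y = -256 (Y = -8*(-2)*(6 - 2)*(-4) = -8*(-2)*4*(-4) = -4*(-16)*(-4) = 64*(-4) = -256)
((20 + 9)*(-7) + b)*Y = ((20 + 9)*(-7) - 804)*(-256) = (29*(-7) - 804)*(-256) = (-203 - 804)*(-256) = -1007*(-256) = 257792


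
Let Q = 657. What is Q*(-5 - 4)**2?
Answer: 53217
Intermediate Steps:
Q*(-5 - 4)**2 = 657*(-5 - 4)**2 = 657*(-9)**2 = 657*81 = 53217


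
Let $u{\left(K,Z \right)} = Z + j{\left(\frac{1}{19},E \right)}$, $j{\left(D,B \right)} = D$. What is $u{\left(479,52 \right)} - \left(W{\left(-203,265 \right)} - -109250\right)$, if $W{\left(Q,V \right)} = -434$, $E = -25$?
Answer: $- \frac{2066515}{19} \approx -1.0876 \cdot 10^{5}$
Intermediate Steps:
$u{\left(K,Z \right)} = \frac{1}{19} + Z$ ($u{\left(K,Z \right)} = Z + \frac{1}{19} = \frac{1}{19} + Z$)
$u{\left(479,52 \right)} - \left(W{\left(-203,265 \right)} - -109250\right) = \left(\frac{1}{19} + 52\right) - \left(-434 - -109250\right) = \frac{989}{19} - \left(-434 + 109250\right) = \frac{989}{19} - 108816 = - \frac{2066515}{19}$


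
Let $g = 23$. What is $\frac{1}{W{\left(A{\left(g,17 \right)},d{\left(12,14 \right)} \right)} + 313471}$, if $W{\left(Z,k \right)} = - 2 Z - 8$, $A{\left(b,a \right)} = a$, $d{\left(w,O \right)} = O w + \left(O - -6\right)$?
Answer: $\frac{1}{313429} \approx 3.1905 \cdot 10^{-6}$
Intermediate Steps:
$d{\left(w,O \right)} = 6 + O + O w$ ($d{\left(w,O \right)} = O w + \left(O + 6\right) = O w + \left(6 + O\right) = 6 + O + O w$)
$W{\left(Z,k \right)} = -8 - 2 Z$
$\frac{1}{W{\left(A{\left(g,17 \right)},d{\left(12,14 \right)} \right)} + 313471} = \frac{1}{\left(-8 - 34\right) + 313471} = \frac{1}{-42 + 313471} = \frac{1}{313429}$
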